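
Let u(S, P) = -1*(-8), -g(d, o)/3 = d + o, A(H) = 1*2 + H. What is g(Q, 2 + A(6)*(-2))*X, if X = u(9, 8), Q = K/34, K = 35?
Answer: 5292/17 ≈ 311.29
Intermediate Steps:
A(H) = 2 + H
Q = 35/34 ≈ 1.0294
g(d, o) = -3*d - 3*o (g(d, o) = -3*(d + o) = -3*d - 3*o)
u(S, P) = 8
X = 8
g(Q, 2 + A(6)*(-2))*X = (-3*35/34 - 3*(2 + (2 + 6)*(-2)))*8 = (-105/34 - 3*(2 + 8*(-2)))*8 = (-105/34 - 3*(2 - 16))*8 = (-105/34 - 3*(-14))*8 = (-105/34 + 42)*8 = (1323/34)*8 = 5292/17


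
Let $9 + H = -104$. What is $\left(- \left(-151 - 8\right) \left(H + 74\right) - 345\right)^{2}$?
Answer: $42850116$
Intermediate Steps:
$H = -113$ ($H = -9 - 104 = -113$)
$\left(- \left(-151 - 8\right) \left(H + 74\right) - 345\right)^{2} = \left(- \left(-151 - 8\right) \left(-113 + 74\right) - 345\right)^{2} = \left(- \left(-159\right) \left(-39\right) - 345\right)^{2} = \left(\left(-1\right) 6201 - 345\right)^{2} = \left(-6201 - 345\right)^{2} = \left(-6546\right)^{2} = 42850116$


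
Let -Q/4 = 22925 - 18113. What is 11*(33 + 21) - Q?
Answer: 19842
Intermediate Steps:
Q = -19248 (Q = -4*(22925 - 18113) = -4*4812 = -19248)
11*(33 + 21) - Q = 11*(33 + 21) - 1*(-19248) = 11*54 + 19248 = 594 + 19248 = 19842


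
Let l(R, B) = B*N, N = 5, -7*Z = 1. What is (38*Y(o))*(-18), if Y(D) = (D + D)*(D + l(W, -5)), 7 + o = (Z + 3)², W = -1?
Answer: 91075968/2401 ≈ 37933.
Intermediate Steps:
Z = -⅐ (Z = -⅐*1 = -⅐ ≈ -0.14286)
l(R, B) = 5*B (l(R, B) = B*5 = 5*B)
o = 57/49 (o = -7 + (-⅐ + 3)² = -7 + (20/7)² = -7 + 400/49 = 57/49 ≈ 1.1633)
Y(D) = 2*D*(-25 + D) (Y(D) = (D + D)*(D + 5*(-5)) = (2*D)*(D - 25) = (2*D)*(-25 + D) = 2*D*(-25 + D))
(38*Y(o))*(-18) = (38*(2*(57/49)*(-25 + 57/49)))*(-18) = (38*(2*(57/49)*(-1168/49)))*(-18) = (38*(-133152/2401))*(-18) = -5059776/2401*(-18) = 91075968/2401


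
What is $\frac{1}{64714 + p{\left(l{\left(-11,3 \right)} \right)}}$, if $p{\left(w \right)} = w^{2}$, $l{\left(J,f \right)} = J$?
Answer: $\frac{1}{64835} \approx 1.5424 \cdot 10^{-5}$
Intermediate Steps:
$\frac{1}{64714 + p{\left(l{\left(-11,3 \right)} \right)}} = \frac{1}{64714 + \left(-11\right)^{2}} = \frac{1}{64714 + 121} = \frac{1}{64835}$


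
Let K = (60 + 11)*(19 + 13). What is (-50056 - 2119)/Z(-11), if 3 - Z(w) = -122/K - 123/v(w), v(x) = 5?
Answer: -296354000/157073 ≈ -1886.7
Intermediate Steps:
K = 2272 (K = 71*32 = 2272)
Z(w) = 157073/5680 (Z(w) = 3 - (-122/2272 - 123/5) = 3 - (-122*1/2272 - 123*⅕) = 3 - (-61/1136 - 123/5) = 3 - 1*(-140033/5680) = 3 + 140033/5680 = 157073/5680)
(-50056 - 2119)/Z(-11) = (-50056 - 2119)/(157073/5680) = -52175*5680/157073 = -296354000/157073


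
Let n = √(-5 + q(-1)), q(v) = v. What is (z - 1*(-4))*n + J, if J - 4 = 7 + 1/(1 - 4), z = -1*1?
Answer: 32/3 + 3*I*√6 ≈ 10.667 + 7.3485*I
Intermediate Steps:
z = -1
n = I*√6 (n = √(-5 - 1) = √(-6) = I*√6 ≈ 2.4495*I)
J = 32/3 (J = 4 + (7 + 1/(1 - 4)) = 4 + (7 + 1/(-3)) = 4 + (7 - ⅓) = 4 + 20/3 = 32/3 ≈ 10.667)
(z - 1*(-4))*n + J = (-1 - 1*(-4))*(I*√6) + 32/3 = (-1 + 4)*(I*√6) + 32/3 = 3*(I*√6) + 32/3 = 3*I*√6 + 32/3 = 32/3 + 3*I*√6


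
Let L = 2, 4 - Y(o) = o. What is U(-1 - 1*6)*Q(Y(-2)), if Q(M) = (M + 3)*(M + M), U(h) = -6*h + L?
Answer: 4752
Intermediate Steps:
Y(o) = 4 - o
U(h) = 2 - 6*h (U(h) = -6*h + 2 = 2 - 6*h)
Q(M) = 2*M*(3 + M) (Q(M) = (3 + M)*(2*M) = 2*M*(3 + M))
U(-1 - 1*6)*Q(Y(-2)) = (2 - 6*(-1 - 1*6))*(2*(4 - 1*(-2))*(3 + (4 - 1*(-2)))) = (2 - 6*(-1 - 6))*(2*(4 + 2)*(3 + (4 + 2))) = (2 - 6*(-7))*(2*6*(3 + 6)) = (2 + 42)*(2*6*9) = 44*108 = 4752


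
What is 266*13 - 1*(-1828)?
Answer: 5286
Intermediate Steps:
266*13 - 1*(-1828) = 3458 + 1828 = 5286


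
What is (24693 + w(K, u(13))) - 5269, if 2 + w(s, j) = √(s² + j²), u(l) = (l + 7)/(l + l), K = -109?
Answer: 19422 + √2007989/13 ≈ 19531.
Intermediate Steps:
u(l) = (7 + l)/(2*l) (u(l) = (7 + l)/((2*l)) = (7 + l)*(1/(2*l)) = (7 + l)/(2*l))
w(s, j) = -2 + √(j² + s²) (w(s, j) = -2 + √(s² + j²) = -2 + √(j² + s²))
(24693 + w(K, u(13))) - 5269 = (24693 + (-2 + √(((½)*(7 + 13)/13)² + (-109)²))) - 5269 = (24693 + (-2 + √(((½)*(1/13)*20)² + 11881))) - 5269 = (24693 + (-2 + √((10/13)² + 11881))) - 5269 = (24693 + (-2 + √(100/169 + 11881))) - 5269 = (24693 + (-2 + √(2007989/169))) - 5269 = (24693 + (-2 + √2007989/13)) - 5269 = (24691 + √2007989/13) - 5269 = 19422 + √2007989/13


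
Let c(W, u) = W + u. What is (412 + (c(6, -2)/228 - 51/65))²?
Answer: 2321411809924/13727025 ≈ 1.6911e+5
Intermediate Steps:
(412 + (c(6, -2)/228 - 51/65))² = (412 + ((6 - 2)/228 - 51/65))² = (412 + (4*(1/228) - 51*1/65))² = (412 + (1/57 - 51/65))² = (412 - 2842/3705)² = (1523618/3705)² = 2321411809924/13727025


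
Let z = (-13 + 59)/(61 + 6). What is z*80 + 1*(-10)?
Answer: 3010/67 ≈ 44.925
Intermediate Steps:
z = 46/67 ≈ 0.68657
z*80 + 1*(-10) = (46/67)*80 + 1*(-10) = 3680/67 - 10 = 3010/67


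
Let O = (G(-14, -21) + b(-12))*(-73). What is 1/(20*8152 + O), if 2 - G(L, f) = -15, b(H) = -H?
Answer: 1/160923 ≈ 6.2142e-6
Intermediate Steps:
G(L, f) = 17 (G(L, f) = 2 - 1*(-15) = 2 + 15 = 17)
O = -2117 (O = (17 - 1*(-12))*(-73) = (17 + 12)*(-73) = 29*(-73) = -2117)
1/(20*8152 + O) = 1/(20*8152 - 2117) = 1/(163040 - 2117) = 1/160923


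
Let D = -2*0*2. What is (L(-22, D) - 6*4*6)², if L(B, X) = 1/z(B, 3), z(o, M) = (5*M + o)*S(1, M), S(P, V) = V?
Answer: 9150625/441 ≈ 20750.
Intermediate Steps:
D = 0 (D = 0*2 = 0)
z(o, M) = M*(o + 5*M) (z(o, M) = (5*M + o)*M = (o + 5*M)*M = M*(o + 5*M))
L(B, X) = 1/(45 + 3*B) (L(B, X) = 1/(3*(B + 5*3)) = 1/(3*(B + 15)) = 1/(3*(15 + B)) = 1/(45 + 3*B))
(L(-22, D) - 6*4*6)² = (1/(3*(15 - 22)) - 6*4*6)² = ((⅓)/(-7) - 24*6)² = ((⅓)*(-⅐) - 1*144)² = (-1/21 - 144)² = (-3025/21)² = 9150625/441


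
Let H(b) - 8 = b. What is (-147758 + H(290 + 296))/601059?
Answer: -147164/601059 ≈ -0.24484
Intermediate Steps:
H(b) = 8 + b
(-147758 + H(290 + 296))/601059 = (-147758 + (8 + (290 + 296)))/601059 = (-147758 + (8 + 586))*(1/601059) = (-147758 + 594)*(1/601059) = -147164*1/601059 = -147164/601059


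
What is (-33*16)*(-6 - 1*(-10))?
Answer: -2112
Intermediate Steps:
(-33*16)*(-6 - 1*(-10)) = -528*(-6 + 10) = -528*4 = -2112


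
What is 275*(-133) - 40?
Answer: -36615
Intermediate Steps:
275*(-133) - 40 = -36575 - 40 = -36615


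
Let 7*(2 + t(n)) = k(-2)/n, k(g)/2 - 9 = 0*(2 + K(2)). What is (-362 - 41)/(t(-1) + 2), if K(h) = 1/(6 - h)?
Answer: 2821/18 ≈ 156.72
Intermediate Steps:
k(g) = 18 (k(g) = 18 + 2*(0*(2 - 1/(-6 + 2))) = 18 + 2*(0*(2 - 1/(-4))) = 18 + 2*(0*(2 - 1*(-¼))) = 18 + 2*(0*(2 + ¼)) = 18 + 2*(0*(9/4)) = 18 + 2*0 = 18 + 0 = 18)
t(n) = -2 + 18/(7*n) (t(n) = -2 + (18/n)/7 = -2 + 18/(7*n))
(-362 - 41)/(t(-1) + 2) = (-362 - 41)/((-2 + (18/7)/(-1)) + 2) = -403/((-2 + (18/7)*(-1)) + 2) = -403/((-2 - 18/7) + 2) = -403/(-32/7 + 2) = -403/(-18/7) = -403*(-7/18) = 2821/18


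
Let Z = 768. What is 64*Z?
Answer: 49152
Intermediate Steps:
64*Z = 64*768 = 49152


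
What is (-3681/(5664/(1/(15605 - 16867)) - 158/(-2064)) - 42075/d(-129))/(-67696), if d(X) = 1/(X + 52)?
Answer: -23898857631926967/499373279315312 ≈ -47.858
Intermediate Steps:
d(X) = 1/(52 + X)
(-3681/(5664/(1/(15605 - 16867)) - 158/(-2064)) - 42075/d(-129))/(-67696) = (-3681/(5664/(1/(15605 - 16867)) - 158/(-2064)) - 42075/(1/(52 - 129)))/(-67696) = (-3681/(5664/(1/(-1262)) - 158*(-1/2064)) - 42075/(1/(-77)))*(-1/67696) = (-3681/(5664/(-1/1262) + 79/1032) - 42075/(-1/77))*(-1/67696) = (-3681/(5664*(-1262) + 79/1032) - 42075*(-77))*(-1/67696) = (-3681/(-7147968 + 79/1032) + 3239775)*(-1/67696) = (-3681/(-7376702897/1032) + 3239775)*(-1/67696) = (-3681*(-1032/7376702897) + 3239775)*(-1/67696) = (3798792/7376702897 + 3239775)*(-1/67696) = (23898857631926967/7376702897)*(-1/67696) = -23898857631926967/499373279315312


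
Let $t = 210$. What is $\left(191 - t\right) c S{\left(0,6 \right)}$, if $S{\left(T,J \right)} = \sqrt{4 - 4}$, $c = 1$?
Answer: $0$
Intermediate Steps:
$S{\left(T,J \right)} = 0$ ($S{\left(T,J \right)} = \sqrt{0} = 0$)
$\left(191 - t\right) c S{\left(0,6 \right)} = \left(191 - 210\right) 1 \cdot 0 = \left(191 - 210\right) 0 = \left(-19\right) 0 = 0$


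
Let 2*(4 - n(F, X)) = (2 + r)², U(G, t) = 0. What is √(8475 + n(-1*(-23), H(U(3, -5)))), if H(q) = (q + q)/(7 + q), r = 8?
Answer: √8429 ≈ 91.810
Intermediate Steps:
H(q) = 2*q/(7 + q) (H(q) = (2*q)/(7 + q) = 2*q/(7 + q))
n(F, X) = -46 (n(F, X) = 4 - (2 + 8)²/2 = 4 - ½*10² = 4 - ½*100 = 4 - 50 = -46)
√(8475 + n(-1*(-23), H(U(3, -5)))) = √(8475 - 46) = √8429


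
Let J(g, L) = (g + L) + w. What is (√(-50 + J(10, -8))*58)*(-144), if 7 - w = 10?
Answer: -8352*I*√51 ≈ -59645.0*I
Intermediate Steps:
w = -3 (w = 7 - 1*10 = 7 - 10 = -3)
J(g, L) = -3 + L + g (J(g, L) = (g + L) - 3 = (L + g) - 3 = -3 + L + g)
(√(-50 + J(10, -8))*58)*(-144) = (√(-50 + (-3 - 8 + 10))*58)*(-144) = (√(-50 - 1)*58)*(-144) = (√(-51)*58)*(-144) = ((I*√51)*58)*(-144) = (58*I*√51)*(-144) = -8352*I*√51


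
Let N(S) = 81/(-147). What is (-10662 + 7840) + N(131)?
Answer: -138305/49 ≈ -2822.6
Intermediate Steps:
N(S) = -27/49 (N(S) = 81*(-1/147) = -27/49)
(-10662 + 7840) + N(131) = (-10662 + 7840) - 27/49 = -2822 - 27/49 = -138305/49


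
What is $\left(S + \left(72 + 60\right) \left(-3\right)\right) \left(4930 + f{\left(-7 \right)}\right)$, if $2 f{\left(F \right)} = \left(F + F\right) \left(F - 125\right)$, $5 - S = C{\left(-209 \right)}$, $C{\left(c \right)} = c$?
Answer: $-1065428$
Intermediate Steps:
$S = 214$ ($S = 5 - -209 = 5 + 209 = 214$)
$f{\left(F \right)} = F \left(-125 + F\right)$ ($f{\left(F \right)} = \frac{\left(F + F\right) \left(F - 125\right)}{2} = \frac{2 F \left(-125 + F\right)}{2} = F \left(-125 + F\right)$)
$\left(S + \left(72 + 60\right) \left(-3\right)\right) \left(4930 + f{\left(-7 \right)}\right) = \left(214 + \left(72 + 60\right) \left(-3\right)\right) \left(4930 - 7 \left(-125 - 7\right)\right) = \left(214 + 132 \left(-3\right)\right) \left(4930 - -924\right) = \left(214 - 396\right) \left(4930 + 924\right) = \left(-182\right) 5854 = -1065428$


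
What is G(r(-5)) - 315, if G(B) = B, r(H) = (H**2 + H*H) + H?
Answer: -270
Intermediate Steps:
r(H) = H + 2*H**2 (r(H) = (H**2 + H**2) + H = 2*H**2 + H = H + 2*H**2)
G(r(-5)) - 315 = -5*(1 + 2*(-5)) - 315 = -5*(1 - 10) - 315 = -5*(-9) - 315 = 45 - 315 = -270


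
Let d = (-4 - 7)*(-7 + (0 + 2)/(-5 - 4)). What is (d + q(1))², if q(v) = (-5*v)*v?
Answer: 448900/81 ≈ 5542.0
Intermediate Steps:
q(v) = -5*v²
d = 715/9 (d = -11*(-7 + 2/(-9)) = -11*(-7 + 2*(-⅑)) = -11*(-7 - 2/9) = -11*(-65/9) = 715/9 ≈ 79.444)
(d + q(1))² = (715/9 - 5*1²)² = (715/9 - 5*1)² = (715/9 - 5)² = (670/9)² = 448900/81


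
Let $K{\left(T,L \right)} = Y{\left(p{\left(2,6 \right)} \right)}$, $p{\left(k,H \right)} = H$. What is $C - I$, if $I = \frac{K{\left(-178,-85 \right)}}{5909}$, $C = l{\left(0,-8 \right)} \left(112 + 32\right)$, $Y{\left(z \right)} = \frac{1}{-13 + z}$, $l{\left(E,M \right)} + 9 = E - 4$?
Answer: $- \frac{77431535}{41363} \approx -1872.0$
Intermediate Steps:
$l{\left(E,M \right)} = -13 + E$ ($l{\left(E,M \right)} = -9 + \left(E - 4\right) = -9 + \left(-4 + E\right) = -13 + E$)
$K{\left(T,L \right)} = - \frac{1}{7}$ ($K{\left(T,L \right)} = \frac{1}{-13 + 6} = \frac{1}{-7} = - \frac{1}{7}$)
$C = -1872$ ($C = \left(-13 + 0\right) \left(112 + 32\right) = \left(-13\right) 144 = -1872$)
$I = - \frac{1}{41363}$ ($I = - \frac{1}{7 \cdot 5909} = \left(- \frac{1}{7}\right) \frac{1}{5909} = - \frac{1}{41363} \approx -2.4176 \cdot 10^{-5}$)
$C - I = -1872 - - \frac{1}{41363} = -1872 + \frac{1}{41363} = - \frac{77431535}{41363}$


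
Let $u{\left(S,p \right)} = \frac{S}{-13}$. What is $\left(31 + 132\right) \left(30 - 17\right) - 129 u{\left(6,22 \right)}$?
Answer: $\frac{28321}{13} \approx 2178.5$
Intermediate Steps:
$u{\left(S,p \right)} = - \frac{S}{13}$ ($u{\left(S,p \right)} = S \left(- \frac{1}{13}\right) = - \frac{S}{13}$)
$\left(31 + 132\right) \left(30 - 17\right) - 129 u{\left(6,22 \right)} = \left(31 + 132\right) \left(30 - 17\right) - 129 \left(\left(- \frac{1}{13}\right) 6\right) = 163 \cdot 13 - - \frac{774}{13} = 2119 + \frac{774}{13} = \frac{28321}{13}$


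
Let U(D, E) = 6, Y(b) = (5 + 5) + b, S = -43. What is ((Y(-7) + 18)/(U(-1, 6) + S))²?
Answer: 441/1369 ≈ 0.32213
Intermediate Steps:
Y(b) = 10 + b
((Y(-7) + 18)/(U(-1, 6) + S))² = (((10 - 7) + 18)/(6 - 43))² = ((3 + 18)/(-37))² = (21*(-1/37))² = (-21/37)² = 441/1369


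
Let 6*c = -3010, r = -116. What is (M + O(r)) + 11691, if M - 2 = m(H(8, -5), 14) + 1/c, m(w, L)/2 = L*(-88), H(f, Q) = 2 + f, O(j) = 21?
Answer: 13921247/1505 ≈ 9250.0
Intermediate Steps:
c = -1505/3 (c = (1/6)*(-3010) = -1505/3 ≈ -501.67)
m(w, L) = -176*L (m(w, L) = 2*(L*(-88)) = 2*(-88*L) = -176*L)
M = -3705313/1505 (M = 2 + (-176*14 + 1/(-1505/3)) = 2 + (-2464 - 3/1505) = 2 - 3708323/1505 = -3705313/1505 ≈ -2462.0)
(M + O(r)) + 11691 = (-3705313/1505 + 21) + 11691 = -3673708/1505 + 11691 = 13921247/1505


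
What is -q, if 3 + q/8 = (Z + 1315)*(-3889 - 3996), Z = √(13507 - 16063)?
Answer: 82950224 + 378480*I*√71 ≈ 8.295e+7 + 3.1891e+6*I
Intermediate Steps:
Z = 6*I*√71 (Z = √(-2556) = 6*I*√71 ≈ 50.557*I)
q = -82950224 - 378480*I*√71 (q = -24 + 8*((6*I*√71 + 1315)*(-3889 - 3996)) = -24 + 8*((1315 + 6*I*√71)*(-7885)) = -24 + 8*(-10368775 - 47310*I*√71) = -24 + (-82950200 - 378480*I*√71) = -82950224 - 378480*I*√71 ≈ -8.295e+7 - 3.1891e+6*I)
-q = -(-82950224 - 378480*I*√71) = 82950224 + 378480*I*√71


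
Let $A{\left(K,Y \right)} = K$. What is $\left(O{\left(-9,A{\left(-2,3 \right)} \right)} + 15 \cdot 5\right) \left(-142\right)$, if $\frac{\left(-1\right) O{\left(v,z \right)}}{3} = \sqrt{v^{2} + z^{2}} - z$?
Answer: $-9798 + 426 \sqrt{85} \approx -5870.5$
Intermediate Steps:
$O{\left(v,z \right)} = - 3 \sqrt{v^{2} + z^{2}} + 3 z$ ($O{\left(v,z \right)} = - 3 \left(\sqrt{v^{2} + z^{2}} - z\right) = - 3 \sqrt{v^{2} + z^{2}} + 3 z$)
$\left(O{\left(-9,A{\left(-2,3 \right)} \right)} + 15 \cdot 5\right) \left(-142\right) = \left(\left(- 3 \sqrt{\left(-9\right)^{2} + \left(-2\right)^{2}} + 3 \left(-2\right)\right) + 15 \cdot 5\right) \left(-142\right) = \left(\left(- 3 \sqrt{81 + 4} - 6\right) + 75\right) \left(-142\right) = \left(\left(- 3 \sqrt{85} - 6\right) + 75\right) \left(-142\right) = \left(\left(-6 - 3 \sqrt{85}\right) + 75\right) \left(-142\right) = \left(69 - 3 \sqrt{85}\right) \left(-142\right) = -9798 + 426 \sqrt{85}$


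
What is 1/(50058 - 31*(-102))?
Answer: 1/53220 ≈ 1.8790e-5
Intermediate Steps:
1/(50058 - 31*(-102)) = 1/(50058 + 3162) = 1/53220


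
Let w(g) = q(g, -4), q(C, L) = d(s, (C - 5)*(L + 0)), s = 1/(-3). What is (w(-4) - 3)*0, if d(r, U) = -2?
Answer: 0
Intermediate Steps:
s = -1/3 ≈ -0.33333
q(C, L) = -2
w(g) = -2
(w(-4) - 3)*0 = (-2 - 3)*0 = -5*0 = 0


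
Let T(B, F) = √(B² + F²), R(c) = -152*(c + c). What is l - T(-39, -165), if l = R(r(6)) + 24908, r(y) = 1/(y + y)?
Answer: 74648/3 - 3*√3194 ≈ 24713.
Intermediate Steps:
r(y) = 1/(2*y)
R(c) = -304*c
l = 74648/3 (l = -152/6 + 24908 = -304*1/12 + 24908 = -76/3 + 24908 = 74648/3 ≈ 24883.)
l - T(-39, -165) = 74648/3 - √((-39)² + (-165)²) = 74648/3 - √(1521 + 27225) = 74648/3 - √28746 = 74648/3 - 3*√3194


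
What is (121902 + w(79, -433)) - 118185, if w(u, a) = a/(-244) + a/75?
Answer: 67947923/18300 ≈ 3713.0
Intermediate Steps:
w(u, a) = 169*a/18300 (w(u, a) = a*(-1/244) + a*(1/75) = -a/244 + a/75 = 169*a/18300)
(121902 + w(79, -433)) - 118185 = (121902 + (169/18300)*(-433)) - 118185 = (121902 - 73177/18300) - 118185 = 2230733423/18300 - 118185 = 67947923/18300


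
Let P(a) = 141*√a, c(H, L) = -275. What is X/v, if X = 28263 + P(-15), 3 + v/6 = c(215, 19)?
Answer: -9421/556 - 47*I*√15/556 ≈ -16.944 - 0.32739*I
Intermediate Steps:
v = -1668 (v = -18 + 6*(-275) = -18 - 1650 = -1668)
X = 28263 + 141*I*√15 (X = 28263 + 141*√(-15) = 28263 + 141*(I*√15) = 28263 + 141*I*√15 ≈ 28263.0 + 546.09*I)
X/v = (28263 + 141*I*√15)/(-1668) = (28263 + 141*I*√15)*(-1/1668) = -9421/556 - 47*I*√15/556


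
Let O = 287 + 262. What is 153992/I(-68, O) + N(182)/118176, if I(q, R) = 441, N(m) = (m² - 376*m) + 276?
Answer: 757612895/2171484 ≈ 348.89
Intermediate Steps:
N(m) = 276 + m² - 376*m
O = 549
153992/I(-68, O) + N(182)/118176 = 153992/441 + (276 + 182² - 376*182)/118176 = 153992*(1/441) + (276 + 33124 - 68432)*(1/118176) = 153992/441 - 35032*1/118176 = 153992/441 - 4379/14772 = 757612895/2171484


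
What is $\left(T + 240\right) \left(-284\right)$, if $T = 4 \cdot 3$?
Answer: $-71568$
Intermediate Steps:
$T = 12$
$\left(T + 240\right) \left(-284\right) = \left(12 + 240\right) \left(-284\right) = 252 \left(-284\right) = -71568$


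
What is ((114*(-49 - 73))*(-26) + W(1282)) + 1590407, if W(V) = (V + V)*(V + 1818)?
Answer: 9900415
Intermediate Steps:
W(V) = 2*V*(1818 + V) (W(V) = (2*V)*(1818 + V) = 2*V*(1818 + V))
((114*(-49 - 73))*(-26) + W(1282)) + 1590407 = ((114*(-49 - 73))*(-26) + 2*1282*(1818 + 1282)) + 1590407 = ((114*(-122))*(-26) + 2*1282*3100) + 1590407 = (-13908*(-26) + 7948400) + 1590407 = (361608 + 7948400) + 1590407 = 8310008 + 1590407 = 9900415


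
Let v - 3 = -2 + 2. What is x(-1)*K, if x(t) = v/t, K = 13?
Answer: -39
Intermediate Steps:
v = 3 (v = 3 + (-2 + 2) = 3 + 0 = 3)
x(t) = 3/t
x(-1)*K = (3/(-1))*13 = (3*(-1))*13 = -3*13 = -39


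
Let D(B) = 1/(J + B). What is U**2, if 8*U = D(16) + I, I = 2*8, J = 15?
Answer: 247009/61504 ≈ 4.0161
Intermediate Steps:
I = 16
D(B) = 1/(15 + B)
U = 497/248 (U = (1/(15 + 16) + 16)/8 = (1/31 + 16)/8 = (1/8)*(497/31) = 497/248 ≈ 2.0040)
U**2 = (497/248)**2 = 247009/61504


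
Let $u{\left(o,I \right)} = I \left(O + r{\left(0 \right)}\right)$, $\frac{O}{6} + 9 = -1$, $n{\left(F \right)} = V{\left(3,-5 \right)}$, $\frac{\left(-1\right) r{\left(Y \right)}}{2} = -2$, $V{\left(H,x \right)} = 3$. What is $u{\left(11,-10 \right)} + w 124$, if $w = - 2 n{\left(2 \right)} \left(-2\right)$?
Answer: $2048$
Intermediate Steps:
$r{\left(Y \right)} = 4$ ($r{\left(Y \right)} = \left(-2\right) \left(-2\right) = 4$)
$n{\left(F \right)} = 3$
$O = -60$ ($O = -54 + 6 \left(-1\right) = -54 - 6 = -60$)
$u{\left(o,I \right)} = - 56 I$ ($u{\left(o,I \right)} = I \left(-60 + 4\right) = I \left(-56\right) = - 56 I$)
$w = 12$ ($w = \left(-2\right) 3 \left(-2\right) = \left(-6\right) \left(-2\right) = 12$)
$u{\left(11,-10 \right)} + w 124 = \left(-56\right) \left(-10\right) + 12 \cdot 124 = 560 + 1488 = 2048$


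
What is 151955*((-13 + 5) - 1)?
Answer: -1367595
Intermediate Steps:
151955*((-13 + 5) - 1) = 151955*(-8 - 1) = 151955*(-9) = -1367595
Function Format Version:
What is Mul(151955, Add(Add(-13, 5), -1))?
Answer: -1367595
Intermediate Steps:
Mul(151955, Add(Add(-13, 5), -1)) = Mul(151955, Add(-8, -1)) = Mul(151955, -9) = -1367595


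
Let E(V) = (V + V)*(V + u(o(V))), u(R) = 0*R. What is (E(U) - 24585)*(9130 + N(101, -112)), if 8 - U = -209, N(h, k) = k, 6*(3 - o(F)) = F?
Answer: 627589674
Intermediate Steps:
o(F) = 3 - F/6
u(R) = 0
U = 217 (U = 8 - 1*(-209) = 8 + 209 = 217)
E(V) = 2*V² (E(V) = (V + V)*(V + 0) = (2*V)*V = 2*V²)
(E(U) - 24585)*(9130 + N(101, -112)) = (2*217² - 24585)*(9130 - 112) = (2*47089 - 24585)*9018 = (94178 - 24585)*9018 = 69593*9018 = 627589674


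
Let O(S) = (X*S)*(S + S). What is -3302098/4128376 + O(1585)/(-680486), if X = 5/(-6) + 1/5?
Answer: 8167565332049/2106976553052 ≈ 3.8764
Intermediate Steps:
X = -19/30 (X = 5*(-1/6) + 1*(1/5) = -5/6 + 1/5 = -19/30 ≈ -0.63333)
O(S) = -19*S**2/15 (O(S) = (-19*S/30)*(S + S) = (-19*S/30)*(2*S) = -19*S**2/15)
-3302098/4128376 + O(1585)/(-680486) = -3302098/4128376 - 19/15*1585**2/(-680486) = -3302098*1/4128376 - 19/15*2512225*(-1/680486) = -1651049/2064188 - 9546455/3*(-1/680486) = -1651049/2064188 + 9546455/2041458 = 8167565332049/2106976553052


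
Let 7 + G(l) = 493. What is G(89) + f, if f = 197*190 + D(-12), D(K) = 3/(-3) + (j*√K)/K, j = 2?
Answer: 37915 - I*√3/3 ≈ 37915.0 - 0.57735*I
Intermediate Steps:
D(K) = -1 + 2/√K (D(K) = 3/(-3) + (2*√K)/K = 3*(-⅓) + 2/√K = -1 + 2/√K)
G(l) = 486 (G(l) = -7 + 493 = 486)
f = 37429 - I*√3/3 (f = 197*190 + (-1 + 2/√(-12)) = 37430 + (-1 + 2*(-I*√3/6)) = 37430 + (-1 - I*√3/3) = 37429 - I*√3/3 ≈ 37429.0 - 0.57735*I)
G(89) + f = 486 + (37429 - I*√3/3) = 37915 - I*√3/3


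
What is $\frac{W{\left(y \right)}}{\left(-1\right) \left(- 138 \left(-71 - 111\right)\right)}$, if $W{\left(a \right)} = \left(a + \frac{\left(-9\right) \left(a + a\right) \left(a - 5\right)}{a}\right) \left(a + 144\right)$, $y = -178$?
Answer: $\frac{26486}{6279} \approx 4.2182$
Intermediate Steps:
$W{\left(a \right)} = \left(90 - 17 a\right) \left(144 + a\right)$ ($W{\left(a \right)} = \left(a + \frac{\left(-9\right) 2 a \left(-5 + a\right)}{a}\right) \left(144 + a\right) = \left(a + \frac{\left(-18\right) a \left(-5 + a\right)}{a}\right) \left(144 + a\right) = \left(a - \left(-90 + 18 a\right)\right) \left(144 + a\right) = \left(90 - 17 a\right) \left(144 + a\right)$)
$\frac{W{\left(y \right)}}{\left(-1\right) \left(- 138 \left(-71 - 111\right)\right)} = \frac{12960 - -419724 - 17 \left(-178\right)^{2}}{\left(-1\right) \left(- 138 \left(-71 - 111\right)\right)} = \frac{12960 + 419724 - 538628}{\left(-1\right) \left(\left(-138\right) \left(-182\right)\right)} = \frac{12960 + 419724 - 538628}{\left(-1\right) 25116} = - \frac{105944}{-25116} = \left(-105944\right) \left(- \frac{1}{25116}\right) = \frac{26486}{6279}$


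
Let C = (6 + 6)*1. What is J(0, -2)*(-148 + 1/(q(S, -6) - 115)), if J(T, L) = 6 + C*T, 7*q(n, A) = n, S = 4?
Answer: -237110/267 ≈ -888.05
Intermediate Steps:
q(n, A) = n/7
C = 12 (C = 12*1 = 12)
J(T, L) = 6 + 12*T
J(0, -2)*(-148 + 1/(q(S, -6) - 115)) = (6 + 12*0)*(-148 + 1/((⅐)*4 - 115)) = (6 + 0)*(-148 + 1/(4/7 - 115)) = 6*(-148 + 1/(-801/7)) = 6*(-148 - 7/801) = 6*(-118555/801) = -237110/267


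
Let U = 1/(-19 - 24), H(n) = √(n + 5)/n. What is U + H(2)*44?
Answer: -1/43 + 22*√7 ≈ 58.183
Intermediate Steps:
H(n) = √(5 + n)/n
U = -1/43 (U = 1/(-43) = -1/43 ≈ -0.023256)
U + H(2)*44 = -1/43 + (√(5 + 2)/2)*44 = -1/43 + (√7/2)*44 = -1/43 + 22*√7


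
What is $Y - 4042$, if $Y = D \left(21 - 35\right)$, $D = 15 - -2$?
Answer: $-4280$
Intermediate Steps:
$D = 17$ ($D = 15 + 2 = 17$)
$Y = -238$ ($Y = 17 \left(21 - 35\right) = 17 \left(-14\right) = -238$)
$Y - 4042 = -238 - 4042 = -4280$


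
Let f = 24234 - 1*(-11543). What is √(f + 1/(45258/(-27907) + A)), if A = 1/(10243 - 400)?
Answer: √7098845214621346698326/445446587 ≈ 189.15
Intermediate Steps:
A = 1/9843 ≈ 0.00010160
f = 35777 (f = 24234 + 11543 = 35777)
√(f + 1/(45258/(-27907) + A)) = √(35777 + 1/(45258/(-27907) + 1/9843)) = √(35777 + 1/(45258*(-1/27907) + 1/9843)) = √(35777 + 1/(-45258/27907 + 1/9843)) = √(35777 + 1/(-445446587/274688601)) = √(35777 - 274688601/445446587) = √(15936467854498/445446587) = √7098845214621346698326/445446587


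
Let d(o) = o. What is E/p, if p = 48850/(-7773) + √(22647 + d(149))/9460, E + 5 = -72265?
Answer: 613950803323887150000/53388610329354229 + 20653636576725900*√5699/53388610329354229 ≈ 11529.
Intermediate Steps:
E = -72270 (E = -5 - 72265 = -72270)
p = -48850/7773 + √5699/4730 (p = 48850/(-7773) + √(22647 + 149)/9460 = 48850*(-1/7773) + √22796*(1/9460) = -48850/7773 + (2*√5699)*(1/9460) = -48850/7773 + √5699/4730 ≈ -6.2686)
E/p = -72270/(-48850/7773 + √5699/4730)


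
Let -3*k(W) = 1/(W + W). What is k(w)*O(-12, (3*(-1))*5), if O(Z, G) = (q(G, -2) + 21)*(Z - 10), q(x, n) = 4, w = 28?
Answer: 275/84 ≈ 3.2738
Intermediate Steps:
k(W) = -1/(6*W) (k(W) = -1/(3*(W + W)) = -1/(2*W)/3 = -1/(6*W))
O(Z, G) = -250 + 25*Z (O(Z, G) = (4 + 21)*(Z - 10) = 25*(-10 + Z) = -250 + 25*Z)
k(w)*O(-12, (3*(-1))*5) = (-⅙/28)*(-250 + 25*(-12)) = (-⅙*1/28)*(-250 - 300) = -1/168*(-550) = 275/84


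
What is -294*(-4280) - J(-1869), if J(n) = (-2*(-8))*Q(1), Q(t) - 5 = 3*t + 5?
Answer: 1258112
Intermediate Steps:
Q(t) = 10 + 3*t (Q(t) = 5 + (3*t + 5) = 5 + (5 + 3*t) = 10 + 3*t)
J(n) = 208 (J(n) = (-2*(-8))*(10 + 3*1) = 16*(10 + 3) = 16*13 = 208)
-294*(-4280) - J(-1869) = -294*(-4280) - 1*208 = 1258320 - 208 = 1258112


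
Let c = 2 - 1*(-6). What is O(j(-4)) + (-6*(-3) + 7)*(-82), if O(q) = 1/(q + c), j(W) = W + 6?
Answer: -20499/10 ≈ -2049.9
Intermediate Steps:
j(W) = 6 + W
c = 8 (c = 2 + 6 = 8)
O(q) = 1/(8 + q) (O(q) = 1/(q + 8) = 1/(8 + q))
O(j(-4)) + (-6*(-3) + 7)*(-82) = 1/(8 + (6 - 4)) + (-6*(-3) + 7)*(-82) = 1/(8 + 2) + (18 + 7)*(-82) = 1/10 + 25*(-82) = 1/10 - 2050 = -20499/10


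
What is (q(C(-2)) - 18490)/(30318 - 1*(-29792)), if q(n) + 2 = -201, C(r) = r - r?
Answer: -18693/60110 ≈ -0.31098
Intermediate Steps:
C(r) = 0
q(n) = -203 (q(n) = -2 - 201 = -203)
(q(C(-2)) - 18490)/(30318 - 1*(-29792)) = (-203 - 18490)/(30318 - 1*(-29792)) = -18693/(30318 + 29792) = -18693/60110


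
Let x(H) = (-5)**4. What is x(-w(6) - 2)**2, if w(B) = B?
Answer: 390625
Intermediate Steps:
x(H) = 625
x(-w(6) - 2)**2 = 625**2 = 390625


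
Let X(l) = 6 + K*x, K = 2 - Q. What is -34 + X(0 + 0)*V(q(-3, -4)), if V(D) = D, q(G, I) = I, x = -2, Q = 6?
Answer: -90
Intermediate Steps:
K = -4 (K = 2 - 1*6 = 2 - 6 = -4)
X(l) = 14 (X(l) = 6 - 4*(-2) = 6 + 8 = 14)
-34 + X(0 + 0)*V(q(-3, -4)) = -34 + 14*(-4) = -34 - 56 = -90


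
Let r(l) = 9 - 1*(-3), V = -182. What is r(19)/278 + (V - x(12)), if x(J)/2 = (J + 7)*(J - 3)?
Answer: -72830/139 ≈ -523.96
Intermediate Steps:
x(J) = 2*(-3 + J)*(7 + J) (x(J) = 2*((J + 7)*(J - 3)) = 2*((7 + J)*(-3 + J)) = 2*((-3 + J)*(7 + J)) = 2*(-3 + J)*(7 + J))
r(l) = 12 (r(l) = 9 + 3 = 12)
r(19)/278 + (V - x(12)) = 12/278 + (-182 - (-42 + 2*12**2 + 8*12)) = 12*(1/278) + (-182 - (-42 + 2*144 + 96)) = 6/139 + (-182 - (-42 + 288 + 96)) = 6/139 + (-182 - 1*342) = 6/139 + (-182 - 342) = 6/139 - 524 = -72830/139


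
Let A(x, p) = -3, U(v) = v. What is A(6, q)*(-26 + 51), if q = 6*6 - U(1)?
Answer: -75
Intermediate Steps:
q = 35 (q = 6*6 - 1*1 = 36 - 1 = 35)
A(6, q)*(-26 + 51) = -3*(-26 + 51) = -3*25 = -75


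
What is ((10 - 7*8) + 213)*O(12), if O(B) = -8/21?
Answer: -1336/21 ≈ -63.619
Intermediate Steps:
O(B) = -8/21 (O(B) = -8*1/21 = -8/21)
((10 - 7*8) + 213)*O(12) = ((10 - 7*8) + 213)*(-8/21) = ((10 - 56) + 213)*(-8/21) = (-46 + 213)*(-8/21) = 167*(-8/21) = -1336/21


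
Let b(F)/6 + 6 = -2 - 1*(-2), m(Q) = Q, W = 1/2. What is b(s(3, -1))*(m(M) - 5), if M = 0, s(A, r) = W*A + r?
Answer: 180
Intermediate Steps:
W = 1/2 ≈ 0.50000
s(A, r) = r + A/2 (s(A, r) = A/2 + r = r + A/2)
b(F) = -36 (b(F) = -36 + 6*(-2 - 1*(-2)) = -36 + 6*(-2 + 2) = -36 + 6*0 = -36 + 0 = -36)
b(s(3, -1))*(m(M) - 5) = -36*(0 - 5) = -36*(-5) = 180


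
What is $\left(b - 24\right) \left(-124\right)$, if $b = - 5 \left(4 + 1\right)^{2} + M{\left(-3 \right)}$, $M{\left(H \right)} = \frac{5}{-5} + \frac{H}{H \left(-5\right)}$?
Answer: $\frac{93124}{5} \approx 18625.0$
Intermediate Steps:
$M{\left(H \right)} = - \frac{6}{5}$ ($M{\left(H \right)} = 5 \left(- \frac{1}{5}\right) + \frac{H}{\left(-5\right) H} = -1 + H \left(- \frac{1}{5 H}\right) = -1 - \frac{1}{5} = - \frac{6}{5}$)
$b = - \frac{631}{5}$ ($b = - 5 \left(4 + 1\right)^{2} - \frac{6}{5} = - 5 \cdot 5^{2} - \frac{6}{5} = \left(-5\right) 25 - \frac{6}{5} = -125 - \frac{6}{5} = - \frac{631}{5} \approx -126.2$)
$\left(b - 24\right) \left(-124\right) = \left(- \frac{631}{5} - 24\right) \left(-124\right) = \left(- \frac{751}{5}\right) \left(-124\right) = \frac{93124}{5}$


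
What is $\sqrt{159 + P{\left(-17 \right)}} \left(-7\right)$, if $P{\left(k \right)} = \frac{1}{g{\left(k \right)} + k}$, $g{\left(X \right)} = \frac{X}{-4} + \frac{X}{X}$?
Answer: $- \frac{7 \sqrt{351043}}{47} \approx -88.243$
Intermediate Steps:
$g{\left(X \right)} = 1 - \frac{X}{4}$ ($g{\left(X \right)} = X \left(- \frac{1}{4}\right) + 1 = - \frac{X}{4} + 1 = 1 - \frac{X}{4}$)
$P{\left(k \right)} = \frac{1}{1 + \frac{3 k}{4}}$ ($P{\left(k \right)} = \frac{1}{\left(1 - \frac{k}{4}\right) + k} = \frac{1}{1 + \frac{3 k}{4}}$)
$\sqrt{159 + P{\left(-17 \right)}} \left(-7\right) = \sqrt{159 + \frac{4}{4 + 3 \left(-17\right)}} \left(-7\right) = \sqrt{159 + \frac{4}{4 - 51}} \left(-7\right) = \sqrt{159 + \frac{4}{-47}} \left(-7\right) = \sqrt{159 + 4 \left(- \frac{1}{47}\right)} \left(-7\right) = \sqrt{159 - \frac{4}{47}} \left(-7\right) = \sqrt{\frac{7469}{47}} \left(-7\right) = \frac{\sqrt{351043}}{47} \left(-7\right) = - \frac{7 \sqrt{351043}}{47}$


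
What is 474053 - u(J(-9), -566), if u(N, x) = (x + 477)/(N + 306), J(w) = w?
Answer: 140793830/297 ≈ 4.7405e+5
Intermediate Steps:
u(N, x) = (477 + x)/(306 + N)
474053 - u(J(-9), -566) = 474053 - (477 - 566)/(306 - 9) = 474053 - (-89)/297 = 474053 - 1*(-89/297) = 474053 + 89/297 = 140793830/297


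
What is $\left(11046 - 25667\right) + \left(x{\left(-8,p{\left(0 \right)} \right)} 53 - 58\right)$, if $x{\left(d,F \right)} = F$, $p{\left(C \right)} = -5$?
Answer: $-14944$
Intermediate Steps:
$\left(11046 - 25667\right) + \left(x{\left(-8,p{\left(0 \right)} \right)} 53 - 58\right) = \left(11046 - 25667\right) - 323 = -14621 - 323 = -14944$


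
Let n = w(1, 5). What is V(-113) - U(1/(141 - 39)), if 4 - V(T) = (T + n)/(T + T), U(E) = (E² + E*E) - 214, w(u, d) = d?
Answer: 127865047/587826 ≈ 217.52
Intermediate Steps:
U(E) = -214 + 2*E² (U(E) = (E² + E²) - 214 = 2*E² - 214 = -214 + 2*E²)
n = 5
V(T) = 4 - (5 + T)/(2*T) (V(T) = 4 - (T + 5)/(T + T) = 4 - (5 + T)/(2*T))
V(-113) - U(1/(141 - 39)) = (½)*(-5 + 7*(-113))/(-113) - (-214 + 2*(1/(141 - 39))²) = (½)*(-1/113)*(-5 - 791) - (-214 + 2*(1/102)²) = (½)*(-1/113)*(-796) - (-214 + 2*(1/102)²) = 398/113 - (-214 + 2*(1/10404)) = 398/113 - (-214 + 1/5202) = 398/113 - 1*(-1113227/5202) = 398/113 + 1113227/5202 = 127865047/587826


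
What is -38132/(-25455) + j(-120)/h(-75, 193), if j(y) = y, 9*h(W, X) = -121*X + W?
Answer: 230211974/149089935 ≈ 1.5441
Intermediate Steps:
h(W, X) = -121*X/9 + W/9 (h(W, X) = (-121*X + W)/9 = (W - 121*X)/9 = -121*X/9 + W/9)
-38132/(-25455) + j(-120)/h(-75, 193) = -38132/(-25455) - 120/(-121/9*193 + (1/9)*(-75)) = -38132*(-1/25455) - 120/(-23353/9 - 25/3) = 38132/25455 - 120/(-23428/9) = 38132/25455 - 120*(-9/23428) = 38132/25455 + 270/5857 = 230211974/149089935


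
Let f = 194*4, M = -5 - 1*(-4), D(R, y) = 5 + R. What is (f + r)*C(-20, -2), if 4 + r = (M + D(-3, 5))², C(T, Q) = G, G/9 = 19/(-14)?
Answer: -132183/14 ≈ -9441.6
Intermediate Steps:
M = -1 (M = -5 + 4 = -1)
G = -171/14 (G = 9*(19/(-14)) = 9*(19*(-1/14)) = 9*(-19/14) = -171/14 ≈ -12.214)
C(T, Q) = -171/14
r = -3 (r = -4 + (-1 + (5 - 3))² = -4 + (-1 + 2)² = -4 + 1² = -4 + 1 = -3)
f = 776
(f + r)*C(-20, -2) = (776 - 3)*(-171/14) = 773*(-171/14) = -132183/14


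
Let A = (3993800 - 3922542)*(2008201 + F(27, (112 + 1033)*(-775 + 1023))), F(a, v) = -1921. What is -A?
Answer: -142963500240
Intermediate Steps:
A = 142963500240 (A = (3993800 - 3922542)*(2008201 - 1921) = 71258*2006280 = 142963500240)
-A = -1*142963500240 = -142963500240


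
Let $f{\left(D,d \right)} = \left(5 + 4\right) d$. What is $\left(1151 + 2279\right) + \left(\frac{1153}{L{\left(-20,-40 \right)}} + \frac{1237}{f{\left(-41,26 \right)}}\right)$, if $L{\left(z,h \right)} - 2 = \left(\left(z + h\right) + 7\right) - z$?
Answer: $\frac{24649765}{7254} \approx 3398.1$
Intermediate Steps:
$f{\left(D,d \right)} = 9 d$
$L{\left(z,h \right)} = 9 + h$ ($L{\left(z,h \right)} = 2 + \left(\left(\left(z + h\right) + 7\right) - z\right) = 2 + \left(\left(\left(h + z\right) + 7\right) - z\right) = 2 + \left(\left(7 + h + z\right) - z\right) = 2 + \left(7 + h\right) = 9 + h$)
$\left(1151 + 2279\right) + \left(\frac{1153}{L{\left(-20,-40 \right)}} + \frac{1237}{f{\left(-41,26 \right)}}\right) = \left(1151 + 2279\right) + \left(\frac{1153}{9 - 40} + \frac{1237}{9 \cdot 26}\right) = 3430 + \left(\frac{1153}{-31} + \frac{1237}{234}\right) = 3430 + \left(1153 \left(- \frac{1}{31}\right) + 1237 \cdot \frac{1}{234}\right) = 3430 + \left(- \frac{1153}{31} + \frac{1237}{234}\right) = 3430 - \frac{231455}{7254} = \frac{24649765}{7254}$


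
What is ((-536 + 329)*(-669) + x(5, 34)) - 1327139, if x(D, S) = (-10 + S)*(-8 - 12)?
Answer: -1189136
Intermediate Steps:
x(D, S) = 200 - 20*S (x(D, S) = (-10 + S)*(-20) = 200 - 20*S)
((-536 + 329)*(-669) + x(5, 34)) - 1327139 = ((-536 + 329)*(-669) + (200 - 20*34)) - 1327139 = (-207*(-669) + (200 - 680)) - 1327139 = (138483 - 480) - 1327139 = 138003 - 1327139 = -1189136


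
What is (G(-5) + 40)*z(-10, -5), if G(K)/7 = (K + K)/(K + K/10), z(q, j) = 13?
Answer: 7540/11 ≈ 685.45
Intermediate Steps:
G(K) = 140/11 (G(K) = 7*((K + K)/(K + K/10)) = 7*((2*K)/(K + K*(1/10))) = 7*((2*K)/(K + K/10)) = 7*((2*K)/((11*K/10))) = 7*((2*K)*(10/(11*K))) = 7*(20/11) = 140/11)
(G(-5) + 40)*z(-10, -5) = (140/11 + 40)*13 = (580/11)*13 = 7540/11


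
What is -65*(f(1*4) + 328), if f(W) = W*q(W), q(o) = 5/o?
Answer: -21645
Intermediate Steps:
f(W) = 5 (f(W) = W*(5/W) = 5)
-65*(f(1*4) + 328) = -65*(5 + 328) = -65*333 = -21645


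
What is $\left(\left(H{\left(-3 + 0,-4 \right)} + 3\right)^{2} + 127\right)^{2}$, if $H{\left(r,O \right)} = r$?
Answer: $16129$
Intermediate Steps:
$\left(\left(H{\left(-3 + 0,-4 \right)} + 3\right)^{2} + 127\right)^{2} = \left(\left(\left(-3 + 0\right) + 3\right)^{2} + 127\right)^{2} = \left(\left(-3 + 3\right)^{2} + 127\right)^{2} = \left(0^{2} + 127\right)^{2} = \left(0 + 127\right)^{2} = 127^{2} = 16129$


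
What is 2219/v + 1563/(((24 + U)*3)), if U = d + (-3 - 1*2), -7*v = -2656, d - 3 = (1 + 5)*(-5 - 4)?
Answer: -13855/1328 ≈ -10.433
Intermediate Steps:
d = -51 (d = 3 + (1 + 5)*(-5 - 4) = 3 + 6*(-9) = 3 - 54 = -51)
v = 2656/7 (v = -⅐*(-2656) = 2656/7 ≈ 379.43)
U = -56 (U = -51 + (-3 - 1*2) = -51 + (-3 - 2) = -51 - 5 = -56)
2219/v + 1563/(((24 + U)*3)) = 2219/(2656/7) + 1563/(((24 - 56)*3)) = 2219*(7/2656) + 1563/((-32*3)) = 15533/2656 + 1563/(-96) = 15533/2656 + 1563*(-1/96) = 15533/2656 - 521/32 = -13855/1328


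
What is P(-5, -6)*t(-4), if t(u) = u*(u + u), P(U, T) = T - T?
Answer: 0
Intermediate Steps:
P(U, T) = 0
t(u) = 2*u² (t(u) = u*(2*u) = 2*u²)
P(-5, -6)*t(-4) = 0*(2*(-4)²) = 0*(2*16) = 0*32 = 0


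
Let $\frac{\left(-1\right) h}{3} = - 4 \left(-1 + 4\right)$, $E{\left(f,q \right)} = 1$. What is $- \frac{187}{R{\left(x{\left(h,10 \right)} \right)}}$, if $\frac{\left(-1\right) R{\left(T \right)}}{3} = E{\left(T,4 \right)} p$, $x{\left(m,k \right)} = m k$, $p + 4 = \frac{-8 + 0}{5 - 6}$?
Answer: $\frac{187}{12} \approx 15.583$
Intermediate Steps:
$p = 4$ ($p = -4 + \frac{-8 + 0}{5 - 6} = -4 - \frac{8}{-1} = -4 - -8 = -4 + 8 = 4$)
$h = 36$ ($h = - 3 \left(- 4 \left(-1 + 4\right)\right) = - 3 \left(\left(-4\right) 3\right) = \left(-3\right) \left(-12\right) = 36$)
$x{\left(m,k \right)} = k m$
$R{\left(T \right)} = -12$ ($R{\left(T \right)} = - 3 \cdot 1 \cdot 4 = \left(-3\right) 4 = -12$)
$- \frac{187}{R{\left(x{\left(h,10 \right)} \right)}} = - \frac{187}{-12} = \left(-187\right) \left(- \frac{1}{12}\right) = \frac{187}{12}$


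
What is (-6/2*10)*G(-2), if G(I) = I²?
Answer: -120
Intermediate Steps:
(-6/2*10)*G(-2) = (-6/2*10)*(-2)² = (-6*½*10)*4 = -3*10*4 = -30*4 = -120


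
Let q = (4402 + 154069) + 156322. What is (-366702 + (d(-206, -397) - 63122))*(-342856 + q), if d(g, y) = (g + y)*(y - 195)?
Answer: 2044333424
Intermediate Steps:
d(g, y) = (-195 + y)*(g + y) (d(g, y) = (g + y)*(-195 + y) = (-195 + y)*(g + y))
q = 314793 (q = 158471 + 156322 = 314793)
(-366702 + (d(-206, -397) - 63122))*(-342856 + q) = (-366702 + (((-397)² - 195*(-206) - 195*(-397) - 206*(-397)) - 63122))*(-342856 + 314793) = (-366702 + ((157609 + 40170 + 77415 + 81782) - 63122))*(-28063) = (-366702 + (356976 - 63122))*(-28063) = (-366702 + 293854)*(-28063) = -72848*(-28063) = 2044333424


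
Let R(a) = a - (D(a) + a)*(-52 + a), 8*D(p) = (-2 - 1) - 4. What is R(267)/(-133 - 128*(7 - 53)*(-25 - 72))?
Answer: 455599/4570152 ≈ 0.099690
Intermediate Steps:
D(p) = -7/8 (D(p) = ((-2 - 1) - 4)/8 = (-3 - 4)/8 = (1/8)*(-7) = -7/8)
R(a) = a - (-52 + a)*(-7/8 + a) (R(a) = a - (-7/8 + a)*(-52 + a) = a - (-52 + a)*(-7/8 + a))
R(267)/(-133 - 128*(7 - 53)*(-25 - 72)) = (-91/2 - 1*267**2 + (431/8)*267)/(-133 - 128*(7 - 53)*(-25 - 72)) = (-91/2 - 1*71289 + 115077/8)/(-133 - (-5888)*(-97)) = (-91/2 - 71289 + 115077/8)/(-133 - 128*4462) = -455599/(8*(-133 - 571136)) = -455599/8/(-571269) = -455599/8*(-1/571269) = 455599/4570152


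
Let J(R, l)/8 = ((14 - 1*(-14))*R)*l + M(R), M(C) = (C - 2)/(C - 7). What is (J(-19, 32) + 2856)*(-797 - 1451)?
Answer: 3896422432/13 ≈ 2.9972e+8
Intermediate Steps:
M(C) = (-2 + C)/(-7 + C)
J(R, l) = 8*(-2 + R)/(-7 + R) + 224*R*l (J(R, l) = 8*(((14 - 1*(-14))*R)*l + (-2 + R)/(-7 + R)) = 8*(((14 + 14)*R)*l + (-2 + R)/(-7 + R)) = 8*((28*R)*l + (-2 + R)/(-7 + R)) = 8*(28*R*l + (-2 + R)/(-7 + R)) = 8*((-2 + R)/(-7 + R) + 28*R*l) = 8*(-2 + R)/(-7 + R) + 224*R*l)
(J(-19, 32) + 2856)*(-797 - 1451) = (8*(-2 - 19 + 28*(-19)*32*(-7 - 19))/(-7 - 19) + 2856)*(-797 - 1451) = (8*(-2 - 19 + 28*(-19)*32*(-26))/(-26) + 2856)*(-2248) = (8*(-1/26)*(-2 - 19 + 442624) + 2856)*(-2248) = (8*(-1/26)*442603 + 2856)*(-2248) = (-1770412/13 + 2856)*(-2248) = -1733284/13*(-2248) = 3896422432/13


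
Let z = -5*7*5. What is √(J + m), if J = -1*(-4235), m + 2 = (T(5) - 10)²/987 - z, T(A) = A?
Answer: √4294161627/987 ≈ 66.393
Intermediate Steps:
z = -175 (z = -35*5 = -175)
m = 170776/987 (m = -2 + ((5 - 10)²/987 - 1*(-175)) = -2 + ((-5)²*(1/987) + 175) = -2 + (25*(1/987) + 175) = -2 + (25/987 + 175) = -2 + 172750/987 = 170776/987 ≈ 173.03)
J = 4235
√(J + m) = √(4235 + 170776/987) = √(4350721/987) = √4294161627/987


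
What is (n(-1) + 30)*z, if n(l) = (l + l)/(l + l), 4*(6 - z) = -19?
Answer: 1333/4 ≈ 333.25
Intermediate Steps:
z = 43/4 (z = 6 - 1/4*(-19) = 6 + 19/4 = 43/4 ≈ 10.750)
n(l) = 1 (n(l) = (2*l)/((2*l)) = (2*l)*(1/(2*l)) = 1)
(n(-1) + 30)*z = (1 + 30)*(43/4) = 31*(43/4) = 1333/4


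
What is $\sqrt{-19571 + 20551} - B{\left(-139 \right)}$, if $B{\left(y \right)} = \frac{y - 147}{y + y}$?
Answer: $- \frac{143}{139} + 14 \sqrt{5} \approx 30.276$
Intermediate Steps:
$B{\left(y \right)} = \frac{-147 + y}{2 y}$
$\sqrt{-19571 + 20551} - B{\left(-139 \right)} = \sqrt{-19571 + 20551} - \frac{-147 - 139}{2 \left(-139\right)} = \sqrt{980} - \frac{1}{2} \left(- \frac{1}{139}\right) \left(-286\right) = 14 \sqrt{5} - \frac{143}{139} = - \frac{143}{139} + 14 \sqrt{5}$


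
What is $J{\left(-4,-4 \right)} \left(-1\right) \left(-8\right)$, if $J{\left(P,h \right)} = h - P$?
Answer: $0$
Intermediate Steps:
$J{\left(-4,-4 \right)} \left(-1\right) \left(-8\right) = \left(-4 - -4\right) \left(-1\right) \left(-8\right) = \left(-4 + 4\right) \left(-1\right) \left(-8\right) = 0 \left(-1\right) \left(-8\right) = 0 \left(-8\right) = 0$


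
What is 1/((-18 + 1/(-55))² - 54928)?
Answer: -3025/165175119 ≈ -1.8314e-5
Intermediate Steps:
1/((-18 + 1/(-55))² - 54928) = 1/((-18 - 1/55)² - 54928) = 1/((-991/55)² - 54928) = 1/(982081/3025 - 54928) = 1/(-165175119/3025) = -3025/165175119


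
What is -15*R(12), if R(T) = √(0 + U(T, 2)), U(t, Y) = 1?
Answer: -15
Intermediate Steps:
R(T) = 1 (R(T) = √(0 + 1) = √1 = 1)
-15*R(12) = -15*1 = -15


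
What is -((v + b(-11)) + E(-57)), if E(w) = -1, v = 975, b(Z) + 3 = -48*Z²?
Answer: 4837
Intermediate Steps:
b(Z) = -3 - 48*Z²
-((v + b(-11)) + E(-57)) = -((975 + (-3 - 48*(-11)²)) - 1) = -((975 + (-3 - 48*121)) - 1) = -((975 + (-3 - 5808)) - 1) = -((975 - 5811) - 1) = -(-4836 - 1) = -1*(-4837) = 4837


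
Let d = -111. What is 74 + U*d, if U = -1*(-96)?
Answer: -10582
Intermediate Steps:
U = 96
74 + U*d = 74 + 96*(-111) = 74 - 10656 = -10582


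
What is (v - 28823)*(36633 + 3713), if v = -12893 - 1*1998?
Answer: -1763685044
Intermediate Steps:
v = -14891 (v = -12893 - 1998 = -14891)
(v - 28823)*(36633 + 3713) = (-14891 - 28823)*(36633 + 3713) = -43714*40346 = -1763685044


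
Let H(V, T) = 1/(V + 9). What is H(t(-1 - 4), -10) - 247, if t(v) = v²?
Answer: -8397/34 ≈ -246.97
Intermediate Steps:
H(V, T) = 1/(9 + V)
H(t(-1 - 4), -10) - 247 = 1/(9 + (-1 - 4)²) - 247 = 1/(9 + (-5)²) - 247 = 1/(9 + 25) - 247 = 1/34 - 247 = -8397/34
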